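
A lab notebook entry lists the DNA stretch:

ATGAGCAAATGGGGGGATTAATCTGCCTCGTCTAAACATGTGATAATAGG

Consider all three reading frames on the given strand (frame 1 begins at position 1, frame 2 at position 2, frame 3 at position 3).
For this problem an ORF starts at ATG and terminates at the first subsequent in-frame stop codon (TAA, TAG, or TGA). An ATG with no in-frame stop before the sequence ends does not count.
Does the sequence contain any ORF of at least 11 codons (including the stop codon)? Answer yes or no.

Frame 1: ATG AGC AAA TGG GGG GAT TAA TCT GCC TCG TCT AAA CAT GTG ATA ATA — ATG at 1, stop TAA at 19 → 21 nt.
Frame 2: TGA GCA AAT GGG GGG ATT AAT CTG CCT CGT CTA AAC ATG TGA TAA TAG — ATG at 38, stop TGA at 41 → 6 nt.
Frame 3: GAG CAA ATG GGG GGA TTA ATC TGC CTC GTC TAA ACA TGT GAT AAT AGG — ATG at 9, stop TAA at 33 → 27 nt.
Largest ORF found is 9 codons < 11, so no.

no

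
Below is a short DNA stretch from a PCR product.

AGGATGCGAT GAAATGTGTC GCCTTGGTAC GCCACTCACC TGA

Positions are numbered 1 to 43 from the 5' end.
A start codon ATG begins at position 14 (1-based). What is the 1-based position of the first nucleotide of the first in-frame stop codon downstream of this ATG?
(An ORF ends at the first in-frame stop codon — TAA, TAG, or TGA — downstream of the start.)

Codons from position 14: ATG (14–16), TGT (17–19), CGC (20–22), CTT (23–25), GGT (26–28), ACG (29–31), CCA (32–34), CTC (35–37), ACC (38–40), TGA (41–43).
TGA is a stop codon; it begins at position 41.

41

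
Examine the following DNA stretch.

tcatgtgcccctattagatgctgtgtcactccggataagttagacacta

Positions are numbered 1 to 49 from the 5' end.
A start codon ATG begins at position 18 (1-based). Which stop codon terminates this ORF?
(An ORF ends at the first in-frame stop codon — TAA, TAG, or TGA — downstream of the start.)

TAA

Codons from position 18: ATG (18–20), CTG (21–23), TGT (24–26), CAC (27–29), TCC (30–32), GGA (33–35), TAA (36–38).
The first in-frame stop codon is TAA.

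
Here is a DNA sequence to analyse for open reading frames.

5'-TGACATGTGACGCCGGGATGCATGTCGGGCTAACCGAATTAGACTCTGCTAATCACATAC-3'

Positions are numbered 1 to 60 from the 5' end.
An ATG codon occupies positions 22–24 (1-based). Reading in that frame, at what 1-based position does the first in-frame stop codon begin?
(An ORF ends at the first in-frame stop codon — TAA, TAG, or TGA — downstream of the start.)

Codons from position 22: ATG (22–24), TCG (25–27), GGC (28–30), TAA (31–33).
TAA is a stop codon; it begins at position 31.

31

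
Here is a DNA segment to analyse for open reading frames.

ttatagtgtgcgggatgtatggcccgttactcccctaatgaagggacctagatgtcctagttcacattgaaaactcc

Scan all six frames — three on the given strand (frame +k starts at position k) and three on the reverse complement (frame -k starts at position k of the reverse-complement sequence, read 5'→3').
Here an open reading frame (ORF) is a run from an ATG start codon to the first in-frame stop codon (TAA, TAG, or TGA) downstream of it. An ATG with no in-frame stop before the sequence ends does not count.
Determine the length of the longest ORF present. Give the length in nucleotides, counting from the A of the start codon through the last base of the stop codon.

Reverse complement (5'→3'): GGAGTTTTCAATGTGAACTAGGACATCTAGGTCCCTTCATTAGGGGAGTAACGGGCCATACATCCCGCACACTATAA
Frame +1: TTA TAG TGT GCG GGA TGT ATG GCC CGT TAC TCC CCT AAT GAA GGG ACC TAG ATG TCC TAG TTC ACA TTG AAA ACT — ATG at 19, stop TAG at 49 → 33 nt; ATG at 52, stop TAG at 58 → 9 nt.
Frame +2: TAT AGT GTG CGG GAT GTA TGG CCC GTT ACT CCC CTA ATG AAG GGA CCT AGA TGT CCT AGT TCA CAT TGA AAA CTC — ATG at 38, stop TGA at 68 → 33 nt.
Frame +3: ATA GTG TGC GGG ATG TAT GGC CCG TTA CTC CCC TAA TGA AGG GAC CTA GAT GTC CTA GTT CAC ATT GAA AAC TCC — ATG at 15, stop TAA at 36 → 24 nt.
Frame -1: GGA GTT TTC AAT GTG AAC TAG GAC ATC TAG GTC CCT TCA TTA GGG GAG TAA CGG GCC ATA CAT CCC GCA CAC TAT — no ATG→stop ORF.
Frame -2: GAG TTT TCA ATG TGA ACT AGG ACA TCT AGG TCC CTT CAT TAG GGG AGT AAC GGG CCA TAC ATC CCG CAC ACT ATA — ATG at 11, stop TGA at 14 → 6 nt.
Frame -3: AGT TTT CAA TGT GAA CTA GGA CAT CTA GGT CCC TTC ATT AGG GGA GTA ACG GGC CAT ACA TCC CGC ACA CTA TAA — no ATG→stop ORF.
Longest: frame +1, positions 19–51, 33 nt = 11 codons = 10 aa. → 33 nucleotides.

33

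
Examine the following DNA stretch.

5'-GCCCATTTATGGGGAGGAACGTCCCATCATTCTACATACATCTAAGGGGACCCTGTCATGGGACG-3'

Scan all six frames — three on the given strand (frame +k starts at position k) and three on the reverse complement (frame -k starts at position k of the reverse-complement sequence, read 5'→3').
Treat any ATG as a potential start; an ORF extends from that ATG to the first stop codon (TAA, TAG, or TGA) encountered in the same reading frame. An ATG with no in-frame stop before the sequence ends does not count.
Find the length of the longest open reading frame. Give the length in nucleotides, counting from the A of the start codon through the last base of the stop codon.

Reverse complement (5'→3'): CGTCCCATGACAGGGTCCCCTTAGATGTATGTAGAATGATGGGACGTTCCTCCCCATAAATGGGC
Frame +1: GCC CAT TTA TGG GGA GGA ACG TCC CAT CAT TCT ACA TAC ATC TAA GGG GAC CCT GTC ATG GGA — no ATG→stop ORF.
Frame +2: CCC ATT TAT GGG GAG GAA CGT CCC ATC ATT CTA CAT ACA TCT AAG GGG ACC CTG TCA TGG GAC — no ATG→stop ORF.
Frame +3: CCA TTT ATG GGG AGG AAC GTC CCA TCA TTC TAC ATA CAT CTA AGG GGA CCC TGT CAT GGG ACG — no ATG→stop ORF.
Frame -1: CGT CCC ATG ACA GGG TCC CCT TAG ATG TAT GTA GAA TGA TGG GAC GTT CCT CCC CAT AAA TGG — ATG at 7, stop TAG at 22 → 18 nt; ATG at 25, stop TGA at 37 → 15 nt.
Frame -2: GTC CCA TGA CAG GGT CCC CTT AGA TGT ATG TAG AAT GAT GGG ACG TTC CTC CCC ATA AAT GGG — ATG at 29, stop TAG at 32 → 6 nt.
Frame -3: TCC CAT GAC AGG GTC CCC TTA GAT GTA TGT AGA ATG ATG GGA CGT TCC TCC CCA TAA ATG GGC — ATG at 36, stop TAA at 57 → 24 nt; ATG at 39, stop TAA at 57 → 21 nt.
Longest: frame -3, positions 36–59, 24 nt = 8 codons = 7 aa. → 24 nucleotides.

24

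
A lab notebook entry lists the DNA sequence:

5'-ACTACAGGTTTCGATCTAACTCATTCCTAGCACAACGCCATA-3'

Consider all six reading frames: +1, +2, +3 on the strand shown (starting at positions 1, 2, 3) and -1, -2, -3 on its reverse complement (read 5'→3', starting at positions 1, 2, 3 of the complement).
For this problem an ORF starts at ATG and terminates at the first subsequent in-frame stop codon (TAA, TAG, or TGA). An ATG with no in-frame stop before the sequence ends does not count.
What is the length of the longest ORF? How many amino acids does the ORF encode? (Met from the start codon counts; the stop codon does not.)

4

Reverse complement (5'→3'): TATGGCGTTGTGCTAGGAATGAGTTAGATCGAAACCTGTAGT
Frame +1: ACT ACA GGT TTC GAT CTA ACT CAT TCC TAG CAC AAC GCC ATA — no ATG→stop ORF.
Frame +2: CTA CAG GTT TCG ATC TAA CTC ATT CCT AGC ACA ACG CCA — no ATG→stop ORF.
Frame +3: TAC AGG TTT CGA TCT AAC TCA TTC CTA GCA CAA CGC CAT — no ATG→stop ORF.
Frame -1: TAT GGC GTT GTG CTA GGA ATG AGT TAG ATC GAA ACC TGT AGT — ATG at 19, stop TAG at 25 → 9 nt.
Frame -2: ATG GCG TTG TGC TAG GAA TGA GTT AGA TCG AAA CCT GTA — ATG at 2, stop TAG at 14 → 15 nt.
Frame -3: TGG CGT TGT GCT AGG AAT GAG TTA GAT CGA AAC CTG TAG — no ATG→stop ORF.
Longest: frame -2, positions 2–16, 15 nt = 5 codons = 4 aa. → 4 amino acids.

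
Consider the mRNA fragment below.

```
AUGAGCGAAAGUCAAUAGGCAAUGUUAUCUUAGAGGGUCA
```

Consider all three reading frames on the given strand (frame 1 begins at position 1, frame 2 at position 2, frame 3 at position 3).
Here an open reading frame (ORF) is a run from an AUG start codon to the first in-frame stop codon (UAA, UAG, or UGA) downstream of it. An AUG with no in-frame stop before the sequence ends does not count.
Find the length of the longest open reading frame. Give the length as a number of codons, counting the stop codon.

6

Frame 1: AUG AGC GAA AGU CAA UAG GCA AUG UUA UCU UAG AGG GUC — AUG at 1, stop UAG at 16 → 18 nt; AUG at 22, stop UAG at 31 → 12 nt.
Frame 2: UGA GCG AAA GUC AAU AGG CAA UGU UAU CUU AGA GGG UCA — no AUG→stop ORF.
Frame 3: GAG CGA AAG UCA AUA GGC AAU GUU AUC UUA GAG GGU — no AUG→stop ORF.
Longest: frame 1, positions 1–18, 18 nt = 6 codons = 5 aa. → 6 codons.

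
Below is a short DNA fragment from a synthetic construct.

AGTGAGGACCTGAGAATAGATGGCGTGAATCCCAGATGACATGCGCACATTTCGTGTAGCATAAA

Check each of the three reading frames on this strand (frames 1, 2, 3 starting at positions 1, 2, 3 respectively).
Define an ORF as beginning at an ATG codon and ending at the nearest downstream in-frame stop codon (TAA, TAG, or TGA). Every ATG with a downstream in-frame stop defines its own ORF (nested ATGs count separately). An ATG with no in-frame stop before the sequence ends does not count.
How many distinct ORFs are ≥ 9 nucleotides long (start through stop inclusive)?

Frame 1: AGT GAG GAC CTG AGA ATA GAT GGC GTG AAT CCC AGA TGA CAT GCG CAC ATT TCG TGT AGC ATA — no ATG→stop ORF.
Frame 2: GTG AGG ACC TGA GAA TAG ATG GCG TGA ATC CCA GAT GAC ATG CGC ACA TTT CGT GTA GCA TAA — ATG at 20, stop TGA at 26 → 9 nt; ATG at 41, stop TAA at 62 → 24 nt.
Frame 3: TGA GGA CCT GAG AAT AGA TGG CGT GAA TCC CAG ATG ACA TGC GCA CAT TTC GTG TAG CAT AAA — ATG at 36, stop TAG at 57 → 24 nt.
ORFs ≥ 9 nucleotides: frame 2 20–28 (9 nucleotides), frame 2 41–64 (24 nucleotides), frame 3 36–59 (24 nucleotides). Count = 3.

3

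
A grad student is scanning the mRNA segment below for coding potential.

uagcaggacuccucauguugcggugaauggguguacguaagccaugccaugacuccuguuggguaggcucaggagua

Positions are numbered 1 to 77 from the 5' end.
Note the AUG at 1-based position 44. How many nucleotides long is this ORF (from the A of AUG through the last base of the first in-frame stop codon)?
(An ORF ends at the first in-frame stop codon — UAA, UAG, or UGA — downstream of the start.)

Codons from position 44: AUG (44–46), CCA (47–49), UGA (50–52).
UGA is the first in-frame stop; ORF spans 44–52, 9 nucleotides.

9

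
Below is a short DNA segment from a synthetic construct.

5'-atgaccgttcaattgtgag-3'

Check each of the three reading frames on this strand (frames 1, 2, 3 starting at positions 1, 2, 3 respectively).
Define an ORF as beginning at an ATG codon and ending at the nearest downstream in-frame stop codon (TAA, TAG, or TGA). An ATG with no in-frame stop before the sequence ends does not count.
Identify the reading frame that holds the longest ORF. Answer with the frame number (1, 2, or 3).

1

Frame 1: ATG ACC GTT CAA TTG TGA — ATG at 1, stop TGA at 16 → 18 nt.
Frame 2: TGA CCG TTC AAT TGT GAG — no ATG→stop ORF.
Frame 3: GAC CGT TCA ATT GTG — no ATG→stop ORF.
Longest ORF is 18 nt in frame 1 (positions 1–18).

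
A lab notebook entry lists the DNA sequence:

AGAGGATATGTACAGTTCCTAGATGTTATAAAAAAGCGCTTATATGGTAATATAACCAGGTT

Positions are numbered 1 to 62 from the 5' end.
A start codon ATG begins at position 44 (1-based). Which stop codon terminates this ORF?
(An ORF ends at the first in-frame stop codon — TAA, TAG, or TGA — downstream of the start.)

Codons from position 44: ATG (44–46), GTA (47–49), ATA (50–52), TAA (53–55).
The first in-frame stop codon is TAA.

TAA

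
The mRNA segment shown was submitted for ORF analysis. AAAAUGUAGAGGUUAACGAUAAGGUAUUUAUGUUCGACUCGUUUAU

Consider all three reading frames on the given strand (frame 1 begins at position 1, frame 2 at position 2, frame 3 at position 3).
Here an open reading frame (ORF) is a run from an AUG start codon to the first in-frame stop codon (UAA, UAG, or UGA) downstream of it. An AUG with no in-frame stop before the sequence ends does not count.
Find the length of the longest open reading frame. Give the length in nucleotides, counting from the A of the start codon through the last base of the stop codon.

6

Frame 1: AAA AUG UAG AGG UUA ACG AUA AGG UAU UUA UGU UCG ACU CGU UUA — AUG at 4, stop UAG at 7 → 6 nt.
Frame 2: AAA UGU AGA GGU UAA CGA UAA GGU AUU UAU GUU CGA CUC GUU UAU — no AUG→stop ORF.
Frame 3: AAU GUA GAG GUU AAC GAU AAG GUA UUU AUG UUC GAC UCG UUU — no AUG→stop ORF.
Longest: frame 1, positions 4–9, 6 nt = 2 codons = 1 aa. → 6 nucleotides.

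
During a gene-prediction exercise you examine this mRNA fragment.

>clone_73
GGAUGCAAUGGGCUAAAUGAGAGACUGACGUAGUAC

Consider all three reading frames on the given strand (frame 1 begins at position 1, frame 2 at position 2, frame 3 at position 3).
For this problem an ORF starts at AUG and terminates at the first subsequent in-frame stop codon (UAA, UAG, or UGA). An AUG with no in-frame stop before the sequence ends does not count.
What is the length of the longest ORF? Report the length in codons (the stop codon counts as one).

Frame 1: GGA UGC AAU GGG CUA AAU GAG AGA CUG ACG UAG UAC — no AUG→stop ORF.
Frame 2: GAU GCA AUG GGC UAA AUG AGA GAC UGA CGU AGU — AUG at 8, stop UAA at 14 → 9 nt; AUG at 17, stop UGA at 26 → 12 nt.
Frame 3: AUG CAA UGG GCU AAA UGA GAG ACU GAC GUA GUA — AUG at 3, stop UGA at 18 → 18 nt.
Longest: frame 3, positions 3–20, 18 nt = 6 codons = 5 aa. → 6 codons.

6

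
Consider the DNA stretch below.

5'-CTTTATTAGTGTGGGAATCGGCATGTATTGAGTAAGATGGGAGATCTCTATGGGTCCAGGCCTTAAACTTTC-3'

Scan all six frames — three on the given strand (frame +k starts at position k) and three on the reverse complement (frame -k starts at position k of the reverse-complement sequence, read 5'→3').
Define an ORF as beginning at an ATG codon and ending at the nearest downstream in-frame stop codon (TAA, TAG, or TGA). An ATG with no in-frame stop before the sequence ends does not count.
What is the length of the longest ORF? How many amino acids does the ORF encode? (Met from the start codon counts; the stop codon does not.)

9

Reverse complement (5'→3'): GAAAGTTTAAGGCCTGGACCCATAGAGATCTCCCATCTTACTCAATACATGCCGATTCCCACACTAATAAAG
Frame +1: CTT TAT TAG TGT GGG AAT CGG CAT GTA TTG AGT AAG ATG GGA GAT CTC TAT GGG TCC AGG CCT TAA ACT TTC — ATG at 37, stop TAA at 64 → 30 nt.
Frame +2: TTT ATT AGT GTG GGA ATC GGC ATG TAT TGA GTA AGA TGG GAG ATC TCT ATG GGT CCA GGC CTT AAA CTT — ATG at 23, stop TGA at 29 → 9 nt.
Frame +3: TTA TTA GTG TGG GAA TCG GCA TGT ATT GAG TAA GAT GGG AGA TCT CTA TGG GTC CAG GCC TTA AAC TTT — no ATG→stop ORF.
Frame -1: GAA AGT TTA AGG CCT GGA CCC ATA GAG ATC TCC CAT CTT ACT CAA TAC ATG CCG ATT CCC ACA CTA ATA AAG — no ATG→stop ORF.
Frame -2: AAA GTT TAA GGC CTG GAC CCA TAG AGA TCT CCC ATC TTA CTC AAT ACA TGC CGA TTC CCA CAC TAA TAA — no ATG→stop ORF.
Frame -3: AAG TTT AAG GCC TGG ACC CAT AGA GAT CTC CCA TCT TAC TCA ATA CAT GCC GAT TCC CAC ACT AAT AAA — no ATG→stop ORF.
Longest: frame +1, positions 37–66, 30 nt = 10 codons = 9 aa. → 9 amino acids.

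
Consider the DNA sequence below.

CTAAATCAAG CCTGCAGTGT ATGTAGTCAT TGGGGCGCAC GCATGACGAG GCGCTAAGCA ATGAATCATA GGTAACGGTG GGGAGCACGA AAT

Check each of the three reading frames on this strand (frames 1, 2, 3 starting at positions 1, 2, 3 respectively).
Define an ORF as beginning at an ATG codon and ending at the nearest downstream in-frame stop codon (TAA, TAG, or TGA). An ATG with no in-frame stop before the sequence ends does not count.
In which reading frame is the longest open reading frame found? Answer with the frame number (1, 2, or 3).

1

Frame 1: CTA AAT CAA GCC TGC AGT GTA TGT AGT CAT TGG GGC GCA CGC ATG ACG AGG CGC TAA GCA ATG AAT CAT AGG TAA CGG TGG GGA GCA CGA AAT — ATG at 43, stop TAA at 55 → 15 nt; ATG at 61, stop TAA at 73 → 15 nt.
Frame 2: TAA ATC AAG CCT GCA GTG TAT GTA GTC ATT GGG GCG CAC GCA TGA CGA GGC GCT AAG CAA TGA ATC ATA GGT AAC GGT GGG GAG CAC GAA — no ATG→stop ORF.
Frame 3: AAA TCA AGC CTG CAG TGT ATG TAG TCA TTG GGG CGC ACG CAT GAC GAG GCG CTA AGC AAT GAA TCA TAG GTA ACG GTG GGG AGC ACG AAA — ATG at 21, stop TAG at 24 → 6 nt.
Longest ORF is 15 nt in frame 1 (positions 43–57).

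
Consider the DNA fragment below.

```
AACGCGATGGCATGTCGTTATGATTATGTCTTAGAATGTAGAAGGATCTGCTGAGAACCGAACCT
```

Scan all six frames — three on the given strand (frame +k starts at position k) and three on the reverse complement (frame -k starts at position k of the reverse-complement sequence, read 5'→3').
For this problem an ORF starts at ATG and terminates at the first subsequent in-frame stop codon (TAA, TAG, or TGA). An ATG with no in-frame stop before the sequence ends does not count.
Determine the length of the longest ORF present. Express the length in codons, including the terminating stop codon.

16

Reverse complement (5'→3'): AGGTTCGGTTCTCAGCAGATCCTTCTACATTCTAAGACATAATCATAACGACATGCCATCGCGTT
Frame +1: AAC GCG ATG GCA TGT CGT TAT GAT TAT GTC TTA GAA TGT AGA AGG ATC TGC TGA GAA CCG AAC — ATG at 7, stop TGA at 52 → 48 nt.
Frame +2: ACG CGA TGG CAT GTC GTT ATG ATT ATG TCT TAG AAT GTA GAA GGA TCT GCT GAG AAC CGA ACC — ATG at 20, stop TAG at 32 → 15 nt; ATG at 26, stop TAG at 32 → 9 nt.
Frame +3: CGC GAT GGC ATG TCG TTA TGA TTA TGT CTT AGA ATG TAG AAG GAT CTG CTG AGA ACC GAA CCT — ATG at 12, stop TGA at 21 → 12 nt; ATG at 36, stop TAG at 39 → 6 nt.
Frame -1: AGG TTC GGT TCT CAG CAG ATC CTT CTA CAT TCT AAG ACA TAA TCA TAA CGA CAT GCC ATC GCG — no ATG→stop ORF.
Frame -2: GGT TCG GTT CTC AGC AGA TCC TTC TAC ATT CTA AGA CAT AAT CAT AAC GAC ATG CCA TCG CGT — no ATG→stop ORF.
Frame -3: GTT CGG TTC TCA GCA GAT CCT TCT ACA TTC TAA GAC ATA ATC ATA ACG ACA TGC CAT CGC GTT — no ATG→stop ORF.
Longest: frame +1, positions 7–54, 48 nt = 16 codons = 15 aa. → 16 codons.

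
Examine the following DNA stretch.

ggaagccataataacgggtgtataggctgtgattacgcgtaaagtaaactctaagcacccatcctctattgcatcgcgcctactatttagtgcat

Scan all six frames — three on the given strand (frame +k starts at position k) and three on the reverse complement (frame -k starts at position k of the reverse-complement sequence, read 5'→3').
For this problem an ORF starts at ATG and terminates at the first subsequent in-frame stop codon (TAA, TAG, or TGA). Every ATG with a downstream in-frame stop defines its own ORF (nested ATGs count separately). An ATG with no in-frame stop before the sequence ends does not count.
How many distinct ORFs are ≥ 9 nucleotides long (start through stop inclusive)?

3

Reverse complement (5'→3'): ATGCACTAAATAGTAGGCGCGATGCAATAGAGGATGGGTGCTTAGAGTTTACTTTACGCGTAATCACAGCCTATACACCCGTTATTATGGCTTCC
Frame +1: GGA AGC CAT AAT AAC GGG TGT ATA GGC TGT GAT TAC GCG TAA AGT AAA CTC TAA GCA CCC ATC CTC TAT TGC ATC GCG CCT ACT ATT TAG TGC — no ATG→stop ORF.
Frame +2: GAA GCC ATA ATA ACG GGT GTA TAG GCT GTG ATT ACG CGT AAA GTA AAC TCT AAG CAC CCA TCC TCT ATT GCA TCG CGC CTA CTA TTT AGT GCA — no ATG→stop ORF.
Frame +3: AAG CCA TAA TAA CGG GTG TAT AGG CTG TGA TTA CGC GTA AAG TAA ACT CTA AGC ACC CAT CCT CTA TTG CAT CGC GCC TAC TAT TTA GTG CAT — no ATG→stop ORF.
Frame -1: ATG CAC TAA ATA GTA GGC GCG ATG CAA TAG AGG ATG GGT GCT TAG AGT TTA CTT TAC GCG TAA TCA CAG CCT ATA CAC CCG TTA TTA TGG CTT — ATG at 1, stop TAA at 7 → 9 nt; ATG at 22, stop TAG at 28 → 9 nt; ATG at 34, stop TAG at 43 → 12 nt.
Frame -2: TGC ACT AAA TAG TAG GCG CGA TGC AAT AGA GGA TGG GTG CTT AGA GTT TAC TTT ACG CGT AAT CAC AGC CTA TAC ACC CGT TAT TAT GGC TTC — no ATG→stop ORF.
Frame -3: GCA CTA AAT AGT AGG CGC GAT GCA ATA GAG GAT GGG TGC TTA GAG TTT ACT TTA CGC GTA ATC ACA GCC TAT ACA CCC GTT ATT ATG GCT TCC — no ATG→stop ORF.
ORFs ≥ 9 nucleotides: frame -1 1–9 (9 nucleotides), frame -1 22–30 (9 nucleotides), frame -1 34–45 (12 nucleotides). Count = 3.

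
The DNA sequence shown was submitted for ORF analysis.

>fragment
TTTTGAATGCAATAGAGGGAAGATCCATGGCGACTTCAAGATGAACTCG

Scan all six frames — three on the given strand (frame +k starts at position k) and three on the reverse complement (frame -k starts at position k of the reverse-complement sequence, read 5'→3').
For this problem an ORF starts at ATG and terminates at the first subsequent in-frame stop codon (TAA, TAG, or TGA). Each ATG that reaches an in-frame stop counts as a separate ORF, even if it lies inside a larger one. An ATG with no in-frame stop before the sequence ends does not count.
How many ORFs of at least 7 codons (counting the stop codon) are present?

0

Reverse complement (5'→3'): CGAGTTCATCTTGAAGTCGCCATGGATCTTCCCTCTATTGCATTCAAAA
Frame +1: TTT TGA ATG CAA TAG AGG GAA GAT CCA TGG CGA CTT CAA GAT GAA CTC — ATG at 7, stop TAG at 13 → 9 nt.
Frame +2: TTT GAA TGC AAT AGA GGG AAG ATC CAT GGC GAC TTC AAG ATG AAC TCG — no ATG→stop ORF.
Frame +3: TTG AAT GCA ATA GAG GGA AGA TCC ATG GCG ACT TCA AGA TGA ACT — ATG at 27, stop TGA at 42 → 18 nt.
Frame -1: CGA GTT CAT CTT GAA GTC GCC ATG GAT CTT CCC TCT ATT GCA TTC AAA — no ATG→stop ORF.
Frame -2: GAG TTC ATC TTG AAG TCG CCA TGG ATC TTC CCT CTA TTG CAT TCA AAA — no ATG→stop ORF.
Frame -3: AGT TCA TCT TGA AGT CGC CAT GGA TCT TCC CTC TAT TGC ATT CAA — no ATG→stop ORF.
No ORF reaches 7 codons. Count = 0.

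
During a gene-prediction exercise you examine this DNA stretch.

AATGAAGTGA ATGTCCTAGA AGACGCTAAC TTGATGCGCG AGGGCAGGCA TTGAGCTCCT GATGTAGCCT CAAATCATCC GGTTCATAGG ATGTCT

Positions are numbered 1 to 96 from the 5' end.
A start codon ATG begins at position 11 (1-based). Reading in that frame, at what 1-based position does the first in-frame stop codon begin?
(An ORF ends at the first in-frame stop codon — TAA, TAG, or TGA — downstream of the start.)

17

Codons from position 11: ATG (11–13), TCC (14–16), TAG (17–19).
TAG is a stop codon; it begins at position 17.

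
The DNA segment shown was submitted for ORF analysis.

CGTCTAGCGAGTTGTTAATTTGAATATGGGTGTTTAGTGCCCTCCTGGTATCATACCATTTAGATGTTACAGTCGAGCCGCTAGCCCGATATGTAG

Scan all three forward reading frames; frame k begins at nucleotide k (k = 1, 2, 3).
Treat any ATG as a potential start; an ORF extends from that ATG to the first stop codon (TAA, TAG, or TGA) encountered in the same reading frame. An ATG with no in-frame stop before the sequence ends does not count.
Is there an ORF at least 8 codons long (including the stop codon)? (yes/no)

no

Frame 1: CGT CTA GCG AGT TGT TAA TTT GAA TAT GGG TGT TTA GTG CCC TCC TGG TAT CAT ACC ATT TAG ATG TTA CAG TCG AGC CGC TAG CCC GAT ATG TAG — ATG at 64, stop TAG at 82 → 21 nt; ATG at 91, stop TAG at 94 → 6 nt.
Frame 2: GTC TAG CGA GTT GTT AAT TTG AAT ATG GGT GTT TAG TGC CCT CCT GGT ATC ATA CCA TTT AGA TGT TAC AGT CGA GCC GCT AGC CCG ATA TGT — ATG at 26, stop TAG at 35 → 12 nt.
Frame 3: TCT AGC GAG TTG TTA ATT TGA ATA TGG GTG TTT AGT GCC CTC CTG GTA TCA TAC CAT TTA GAT GTT ACA GTC GAG CCG CTA GCC CGA TAT GTA — no ATG→stop ORF.
Largest ORF found is 7 codons < 8, so no.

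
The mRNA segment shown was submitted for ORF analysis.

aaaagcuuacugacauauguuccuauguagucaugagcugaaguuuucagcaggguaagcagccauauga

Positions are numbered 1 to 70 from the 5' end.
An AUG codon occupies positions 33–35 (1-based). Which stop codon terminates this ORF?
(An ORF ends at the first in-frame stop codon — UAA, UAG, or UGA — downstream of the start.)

Codons from position 33: AUG (33–35), AGC (36–38), UGA (39–41).
The first in-frame stop codon is UGA.

UGA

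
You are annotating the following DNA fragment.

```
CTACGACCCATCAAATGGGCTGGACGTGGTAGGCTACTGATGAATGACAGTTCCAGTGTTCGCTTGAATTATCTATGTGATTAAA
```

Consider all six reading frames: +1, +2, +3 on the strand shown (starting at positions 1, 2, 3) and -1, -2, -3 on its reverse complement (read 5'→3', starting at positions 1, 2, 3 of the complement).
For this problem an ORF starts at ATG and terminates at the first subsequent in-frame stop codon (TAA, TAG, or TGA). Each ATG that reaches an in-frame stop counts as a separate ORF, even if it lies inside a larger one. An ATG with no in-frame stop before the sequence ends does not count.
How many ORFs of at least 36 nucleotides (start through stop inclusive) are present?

Reverse complement (5'→3'): TTTAATCACATAGATAATTCAAGCGAACACTGGAACTGTCATTCATCAGTAGCCTACCACGTCCAGCCCATTTGATGGGTCGTAG
Frame +1: CTA CGA CCC ATC AAA TGG GCT GGA CGT GGT AGG CTA CTG ATG AAT GAC AGT TCC AGT GTT CGC TTG AAT TAT CTA TGT GAT TAA — ATG at 40, stop TAA at 82 → 45 nt.
Frame +2: TAC GAC CCA TCA AAT GGG CTG GAC GTG GTA GGC TAC TGA TGA ATG ACA GTT CCA GTG TTC GCT TGA ATT ATC TAT GTG ATT AAA — ATG at 44, stop TGA at 65 → 24 nt.
Frame +3: ACG ACC CAT CAA ATG GGC TGG ACG TGG TAG GCT ACT GAT GAA TGA CAG TTC CAG TGT TCG CTT GAA TTA TCT ATG TGA TTA — ATG at 15, stop TAG at 30 → 18 nt; ATG at 75, stop TGA at 78 → 6 nt.
Frame -1: TTT AAT CAC ATA GAT AAT TCA AGC GAA CAC TGG AAC TGT CAT TCA TCA GTA GCC TAC CAC GTC CAG CCC ATT TGA TGG GTC GTA — no ATG→stop ORF.
Frame -2: TTA ATC ACA TAG ATA ATT CAA GCG AAC ACT GGA ACT GTC ATT CAT CAG TAG CCT ACC ACG TCC AGC CCA TTT GAT GGG TCG TAG — no ATG→stop ORF.
Frame -3: TAA TCA CAT AGA TAA TTC AAG CGA ACA CTG GAA CTG TCA TTC ATC AGT AGC CTA CCA CGT CCA GCC CAT TTG ATG GGT CGT — no ATG→stop ORF.
ORFs ≥ 36 nucleotides: frame +1 40–84 (45 nucleotides). Count = 1.

1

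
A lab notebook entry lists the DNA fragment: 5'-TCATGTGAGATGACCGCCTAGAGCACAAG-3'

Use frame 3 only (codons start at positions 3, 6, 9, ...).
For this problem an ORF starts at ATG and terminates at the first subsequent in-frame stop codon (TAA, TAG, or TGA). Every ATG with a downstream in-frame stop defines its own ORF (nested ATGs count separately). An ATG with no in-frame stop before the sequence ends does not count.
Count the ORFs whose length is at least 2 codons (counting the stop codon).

Frame 3: ATG TGA GAT GAC CGC CTA GAG CAC AAG — ATG at 3, stop TGA at 6 → 6 nt.
ORFs ≥ 2 codons: frame 3 3–8 (2 codons). Count = 1.

1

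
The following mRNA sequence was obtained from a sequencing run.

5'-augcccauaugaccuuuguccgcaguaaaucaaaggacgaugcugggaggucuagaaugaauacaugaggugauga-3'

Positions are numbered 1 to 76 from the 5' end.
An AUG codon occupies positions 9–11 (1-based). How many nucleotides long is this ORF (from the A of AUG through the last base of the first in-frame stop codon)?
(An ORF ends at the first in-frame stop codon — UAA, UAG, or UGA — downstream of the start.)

Codons from position 9: AUG (9–11), ACC (12–14), UUU (15–17), GUC (18–20), CGC (21–23), AGU (24–26), AAA (27–29), UCA (30–32), AAG (33–35), GAC (36–38), GAU (39–41), GCU (42–44), GGG (45–47), AGG (48–50), UCU (51–53), AGA (54–56), AUG (57–59), AAU (60–62), ACA (63–65), UGA (66–68).
UGA is the first in-frame stop; ORF spans 9–68, 60 nucleotides.

60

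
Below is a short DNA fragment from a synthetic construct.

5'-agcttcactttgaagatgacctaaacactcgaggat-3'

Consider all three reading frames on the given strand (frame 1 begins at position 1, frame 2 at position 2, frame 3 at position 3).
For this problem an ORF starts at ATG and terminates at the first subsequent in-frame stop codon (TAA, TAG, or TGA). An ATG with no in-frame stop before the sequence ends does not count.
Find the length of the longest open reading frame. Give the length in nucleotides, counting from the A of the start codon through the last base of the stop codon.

Frame 1: AGC TTC ACT TTG AAG ATG ACC TAA ACA CTC GAG GAT — ATG at 16, stop TAA at 22 → 9 nt.
Frame 2: GCT TCA CTT TGA AGA TGA CCT AAA CAC TCG AGG — no ATG→stop ORF.
Frame 3: CTT CAC TTT GAA GAT GAC CTA AAC ACT CGA GGA — no ATG→stop ORF.
Longest: frame 1, positions 16–24, 9 nt = 3 codons = 2 aa. → 9 nucleotides.

9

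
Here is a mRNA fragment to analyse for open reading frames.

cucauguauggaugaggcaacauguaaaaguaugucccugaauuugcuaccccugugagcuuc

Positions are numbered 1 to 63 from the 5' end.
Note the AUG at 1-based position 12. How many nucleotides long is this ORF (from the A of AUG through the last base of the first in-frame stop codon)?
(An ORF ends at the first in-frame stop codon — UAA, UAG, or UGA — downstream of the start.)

30

Codons from position 12: AUG (12–14), AGG (15–17), CAA (18–20), CAU (21–23), GUA (24–26), AAA (27–29), GUA (30–32), UGU (33–35), CCC (36–38), UGA (39–41).
UGA is the first in-frame stop; ORF spans 12–41, 30 nucleotides.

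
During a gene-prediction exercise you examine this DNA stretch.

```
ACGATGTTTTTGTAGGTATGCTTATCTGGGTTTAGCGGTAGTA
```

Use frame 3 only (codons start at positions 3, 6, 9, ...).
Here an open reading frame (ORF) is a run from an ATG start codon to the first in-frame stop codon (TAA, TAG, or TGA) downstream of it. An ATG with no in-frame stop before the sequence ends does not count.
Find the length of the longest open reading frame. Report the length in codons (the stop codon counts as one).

6

Frame 3: GAT GTT TTT GTA GGT ATG CTT ATC TGG GTT TAG CGG TAG — ATG at 18, stop TAG at 33 → 18 nt.
Longest: frame 3, positions 18–35, 18 nt = 6 codons = 5 aa. → 6 codons.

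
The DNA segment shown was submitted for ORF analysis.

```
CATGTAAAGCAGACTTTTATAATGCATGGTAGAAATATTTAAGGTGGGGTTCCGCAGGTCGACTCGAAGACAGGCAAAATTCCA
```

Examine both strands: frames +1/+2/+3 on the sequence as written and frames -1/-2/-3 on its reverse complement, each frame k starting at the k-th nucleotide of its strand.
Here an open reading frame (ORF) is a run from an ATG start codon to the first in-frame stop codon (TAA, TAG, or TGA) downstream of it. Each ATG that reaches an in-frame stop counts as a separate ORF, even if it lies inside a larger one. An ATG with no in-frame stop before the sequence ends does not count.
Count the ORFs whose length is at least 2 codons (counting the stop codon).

Reverse complement (5'→3'): TGGAATTTTGCCTGTCTTCGAGTCGACCTGCGGAACCCCACCTTAAATATTTCTACCATGCATTATAAAAGTCTGCTTTACATG
Frame +1: CAT GTA AAG CAG ACT TTT ATA ATG CAT GGT AGA AAT ATT TAA GGT GGG GTT CCG CAG GTC GAC TCG AAG ACA GGC AAA ATT CCA — ATG at 22, stop TAA at 40 → 21 nt.
Frame +2: ATG TAA AGC AGA CTT TTA TAA TGC ATG GTA GAA ATA TTT AAG GTG GGG TTC CGC AGG TCG ACT CGA AGA CAG GCA AAA TTC — ATG at 2, stop TAA at 5 → 6 nt.
Frame +3: TGT AAA GCA GAC TTT TAT AAT GCA TGG TAG AAA TAT TTA AGG TGG GGT TCC GCA GGT CGA CTC GAA GAC AGG CAA AAT TCC — no ATG→stop ORF.
Frame -1: TGG AAT TTT GCC TGT CTT CGA GTC GAC CTG CGG AAC CCC ACC TTA AAT ATT TCT ACC ATG CAT TAT AAA AGT CTG CTT TAC ATG — no ATG→stop ORF.
Frame -2: GGA ATT TTG CCT GTC TTC GAG TCG ACC TGC GGA ACC CCA CCT TAA ATA TTT CTA CCA TGC ATT ATA AAA GTC TGC TTT ACA — no ATG→stop ORF.
Frame -3: GAA TTT TGC CTG TCT TCG AGT CGA CCT GCG GAA CCC CAC CTT AAA TAT TTC TAC CAT GCA TTA TAA AAG TCT GCT TTA CAT — no ATG→stop ORF.
ORFs ≥ 2 codons: frame +1 22–42 (7 codons), frame +2 2–7 (2 codons). Count = 2.

2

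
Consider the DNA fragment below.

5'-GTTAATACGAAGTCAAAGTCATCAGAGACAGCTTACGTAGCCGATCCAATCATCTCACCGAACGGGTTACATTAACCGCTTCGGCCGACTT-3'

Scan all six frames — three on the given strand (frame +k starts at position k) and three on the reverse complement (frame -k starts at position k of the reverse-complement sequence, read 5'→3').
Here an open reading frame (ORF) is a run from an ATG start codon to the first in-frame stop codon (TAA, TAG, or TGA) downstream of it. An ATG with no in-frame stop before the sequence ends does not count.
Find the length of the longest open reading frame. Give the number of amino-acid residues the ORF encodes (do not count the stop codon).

Reverse complement (5'→3'): AAGTCGGCCGAAGCGGTTAATGTAACCCGTTCGGTGAGATGATTGGATCGGCTACGTAAGCTGTCTCTGATGACTTTGACTTCGTATTAAC
Frame +1: GTT AAT ACG AAG TCA AAG TCA TCA GAG ACA GCT TAC GTA GCC GAT CCA ATC ATC TCA CCG AAC GGG TTA CAT TAA CCG CTT CGG CCG ACT — no ATG→stop ORF.
Frame +2: TTA ATA CGA AGT CAA AGT CAT CAG AGA CAG CTT ACG TAG CCG ATC CAA TCA TCT CAC CGA ACG GGT TAC ATT AAC CGC TTC GGC CGA CTT — no ATG→stop ORF.
Frame +3: TAA TAC GAA GTC AAA GTC ATC AGA GAC AGC TTA CGT AGC CGA TCC AAT CAT CTC ACC GAA CGG GTT ACA TTA ACC GCT TCG GCC GAC — no ATG→stop ORF.
Frame -1: AAG TCG GCC GAA GCG GTT AAT GTA ACC CGT TCG GTG AGA TGA TTG GAT CGG CTA CGT AAG CTG TCT CTG ATG ACT TTG ACT TCG TAT TAA — ATG at 70, stop TAA at 88 → 21 nt.
Frame -2: AGT CGG CCG AAG CGG TTA ATG TAA CCC GTT CGG TGA GAT GAT TGG ATC GGC TAC GTA AGC TGT CTC TGA TGA CTT TGA CTT CGT ATT AAC — ATG at 20, stop TAA at 23 → 6 nt.
Frame -3: GTC GGC CGA AGC GGT TAA TGT AAC CCG TTC GGT GAG ATG ATT GGA TCG GCT ACG TAA GCT GTC TCT GAT GAC TTT GAC TTC GTA TTA — ATG at 39, stop TAA at 57 → 21 nt.
Longest: frame -1, positions 70–90, 21 nt = 7 codons = 6 aa. → 6 amino acids.

6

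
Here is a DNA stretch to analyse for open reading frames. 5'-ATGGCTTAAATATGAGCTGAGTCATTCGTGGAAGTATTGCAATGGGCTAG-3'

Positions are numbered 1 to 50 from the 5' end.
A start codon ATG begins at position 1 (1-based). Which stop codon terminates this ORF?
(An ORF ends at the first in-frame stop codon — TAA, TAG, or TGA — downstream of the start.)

Codons from position 1: ATG (1–3), GCT (4–6), TAA (7–9).
The first in-frame stop codon is TAA.

TAA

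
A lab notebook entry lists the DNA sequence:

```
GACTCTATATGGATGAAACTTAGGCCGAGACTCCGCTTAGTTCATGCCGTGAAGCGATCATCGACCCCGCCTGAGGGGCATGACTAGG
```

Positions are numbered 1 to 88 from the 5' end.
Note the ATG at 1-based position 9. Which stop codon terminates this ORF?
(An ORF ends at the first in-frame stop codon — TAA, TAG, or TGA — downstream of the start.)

TAG

Codons from position 9: ATG (9–11), GAT (12–14), GAA (15–17), ACT (18–20), TAG (21–23).
The first in-frame stop codon is TAG.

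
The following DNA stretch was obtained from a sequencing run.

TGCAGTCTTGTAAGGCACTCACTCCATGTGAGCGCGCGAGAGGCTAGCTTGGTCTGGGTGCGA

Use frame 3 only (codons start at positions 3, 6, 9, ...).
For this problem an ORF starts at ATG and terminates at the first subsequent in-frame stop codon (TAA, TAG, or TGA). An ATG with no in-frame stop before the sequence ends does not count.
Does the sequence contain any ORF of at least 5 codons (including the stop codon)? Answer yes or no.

no

Frame 3: CAG TCT TGT AAG GCA CTC ACT CCA TGT GAG CGC GCG AGA GGC TAG CTT GGT CTG GGT GCG — no ATG→stop ORF.
Largest ORF found is 0 codons < 5, so no.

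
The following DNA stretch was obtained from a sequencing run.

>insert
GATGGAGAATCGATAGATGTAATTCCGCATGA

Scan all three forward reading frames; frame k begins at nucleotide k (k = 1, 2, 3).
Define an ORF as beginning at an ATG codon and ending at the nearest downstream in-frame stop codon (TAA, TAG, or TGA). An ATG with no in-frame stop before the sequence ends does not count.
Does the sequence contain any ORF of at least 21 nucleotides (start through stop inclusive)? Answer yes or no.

no

Frame 1: GAT GGA GAA TCG ATA GAT GTA ATT CCG CAT — no ATG→stop ORF.
Frame 2: ATG GAG AAT CGA TAG ATG TAA TTC CGC ATG — ATG at 2, stop TAG at 14 → 15 nt; ATG at 17, stop TAA at 20 → 6 nt.
Frame 3: TGG AGA ATC GAT AGA TGT AAT TCC GCA TGA — no ATG→stop ORF.
Largest ORF found is 15 nucleotides < 21, so no.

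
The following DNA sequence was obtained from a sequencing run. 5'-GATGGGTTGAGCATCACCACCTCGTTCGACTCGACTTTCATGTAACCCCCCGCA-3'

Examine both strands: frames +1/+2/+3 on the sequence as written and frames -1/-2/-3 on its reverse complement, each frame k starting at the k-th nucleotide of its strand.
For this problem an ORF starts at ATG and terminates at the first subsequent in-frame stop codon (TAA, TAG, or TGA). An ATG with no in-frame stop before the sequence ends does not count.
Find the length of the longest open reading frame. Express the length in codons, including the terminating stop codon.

Reverse complement (5'→3'): TGCGGGGGGTTACATGAAAGTCGAGTCGAACGAGGTGGTGATGCTCAACCCATC
Frame +1: GAT GGG TTG AGC ATC ACC ACC TCG TTC GAC TCG ACT TTC ATG TAA CCC CCC GCA — ATG at 40, stop TAA at 43 → 6 nt.
Frame +2: ATG GGT TGA GCA TCA CCA CCT CGT TCG ACT CGA CTT TCA TGT AAC CCC CCG — ATG at 2, stop TGA at 8 → 9 nt.
Frame +3: TGG GTT GAG CAT CAC CAC CTC GTT CGA CTC GAC TTT CAT GTA ACC CCC CGC — no ATG→stop ORF.
Frame -1: TGC GGG GGG TTA CAT GAA AGT CGA GTC GAA CGA GGT GGT GAT GCT CAA CCC ATC — no ATG→stop ORF.
Frame -2: GCG GGG GGT TAC ATG AAA GTC GAG TCG AAC GAG GTG GTG ATG CTC AAC CCA — no ATG→stop ORF.
Frame -3: CGG GGG GTT ACA TGA AAG TCG AGT CGA ACG AGG TGG TGA TGC TCA ACC CAT — no ATG→stop ORF.
Longest: frame +2, positions 2–10, 9 nt = 3 codons = 2 aa. → 3 codons.

3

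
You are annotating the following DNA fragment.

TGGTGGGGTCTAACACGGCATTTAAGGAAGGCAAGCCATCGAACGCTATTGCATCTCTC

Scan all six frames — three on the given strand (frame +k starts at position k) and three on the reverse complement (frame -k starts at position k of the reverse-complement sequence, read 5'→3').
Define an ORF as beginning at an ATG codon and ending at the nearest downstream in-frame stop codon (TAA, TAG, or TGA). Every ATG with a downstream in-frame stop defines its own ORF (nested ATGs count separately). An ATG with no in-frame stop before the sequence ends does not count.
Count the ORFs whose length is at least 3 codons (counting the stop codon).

Reverse complement (5'→3'): GAGAGATGCAATAGCGTTCGATGGCTTGCCTTCCTTAAATGCCGTGTTAGACCCCACCA
Frame +1: TGG TGG GGT CTA ACA CGG CAT TTA AGG AAG GCA AGC CAT CGA ACG CTA TTG CAT CTC — no ATG→stop ORF.
Frame +2: GGT GGG GTC TAA CAC GGC ATT TAA GGA AGG CAA GCC ATC GAA CGC TAT TGC ATC TCT — no ATG→stop ORF.
Frame +3: GTG GGG TCT AAC ACG GCA TTT AAG GAA GGC AAG CCA TCG AAC GCT ATT GCA TCT CTC — no ATG→stop ORF.
Frame -1: GAG AGA TGC AAT AGC GTT CGA TGG CTT GCC TTC CTT AAA TGC CGT GTT AGA CCC CAC — no ATG→stop ORF.
Frame -2: AGA GAT GCA ATA GCG TTC GAT GGC TTG CCT TCC TTA AAT GCC GTG TTA GAC CCC ACC — no ATG→stop ORF.
Frame -3: GAG ATG CAA TAG CGT TCG ATG GCT TGC CTT CCT TAA ATG CCG TGT TAG ACC CCA CCA — ATG at 6, stop TAG at 12 → 9 nt; ATG at 21, stop TAA at 36 → 18 nt; ATG at 39, stop TAG at 48 → 12 nt.
ORFs ≥ 3 codons: frame -3 6–14 (3 codons), frame -3 21–38 (6 codons), frame -3 39–50 (4 codons). Count = 3.

3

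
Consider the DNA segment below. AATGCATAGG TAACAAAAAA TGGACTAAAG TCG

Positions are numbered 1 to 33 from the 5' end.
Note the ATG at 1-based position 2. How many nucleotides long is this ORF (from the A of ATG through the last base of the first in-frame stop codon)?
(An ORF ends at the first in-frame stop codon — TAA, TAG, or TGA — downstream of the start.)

12

Codons from position 2: ATG (2–4), CAT (5–7), AGG (8–10), TAA (11–13).
TAA is the first in-frame stop; ORF spans 2–13, 12 nucleotides.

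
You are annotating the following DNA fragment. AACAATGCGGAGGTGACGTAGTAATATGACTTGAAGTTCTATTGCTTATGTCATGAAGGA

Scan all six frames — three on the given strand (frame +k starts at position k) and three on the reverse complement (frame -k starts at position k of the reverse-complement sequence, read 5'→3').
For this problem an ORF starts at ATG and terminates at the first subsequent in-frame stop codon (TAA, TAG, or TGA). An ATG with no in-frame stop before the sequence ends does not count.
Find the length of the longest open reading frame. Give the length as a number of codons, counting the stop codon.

Reverse complement (5'→3'): TCCTTCATGACATAAGCAATAGAACTTCAAGTCATATTACTACGTCACCTCCGCATTGTT
Frame +1: AAC AAT GCG GAG GTG ACG TAG TAA TAT GAC TTG AAG TTC TAT TGC TTA TGT CAT GAA GGA — no ATG→stop ORF.
Frame +2: ACA ATG CGG AGG TGA CGT AGT AAT ATG ACT TGA AGT TCT ATT GCT TAT GTC ATG AAG — ATG at 5, stop TGA at 14 → 12 nt; ATG at 26, stop TGA at 32 → 9 nt.
Frame +3: CAA TGC GGA GGT GAC GTA GTA ATA TGA CTT GAA GTT CTA TTG CTT ATG TCA TGA AGG — ATG at 48, stop TGA at 54 → 9 nt.
Frame -1: TCC TTC ATG ACA TAA GCA ATA GAA CTT CAA GTC ATA TTA CTA CGT CAC CTC CGC ATT GTT — ATG at 7, stop TAA at 13 → 9 nt.
Frame -2: CCT TCA TGA CAT AAG CAA TAG AAC TTC AAG TCA TAT TAC TAC GTC ACC TCC GCA TTG — no ATG→stop ORF.
Frame -3: CTT CAT GAC ATA AGC AAT AGA ACT TCA AGT CAT ATT ACT ACG TCA CCT CCG CAT TGT — no ATG→stop ORF.
Longest: frame +2, positions 5–16, 12 nt = 4 codons = 3 aa. → 4 codons.

4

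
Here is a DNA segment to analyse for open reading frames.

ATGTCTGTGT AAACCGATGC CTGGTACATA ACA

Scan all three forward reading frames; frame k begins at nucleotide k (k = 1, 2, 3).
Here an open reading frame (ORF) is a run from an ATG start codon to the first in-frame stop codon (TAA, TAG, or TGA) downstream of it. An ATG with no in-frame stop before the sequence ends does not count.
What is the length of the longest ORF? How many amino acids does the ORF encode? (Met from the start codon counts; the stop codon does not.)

Frame 1: ATG TCT GTG TAA ACC GAT GCC TGG TAC ATA ACA — ATG at 1, stop TAA at 10 → 12 nt.
Frame 2: TGT CTG TGT AAA CCG ATG CCT GGT ACA TAA — ATG at 17, stop TAA at 29 → 15 nt.
Frame 3: GTC TGT GTA AAC CGA TGC CTG GTA CAT AAC — no ATG→stop ORF.
Longest: frame 2, positions 17–31, 15 nt = 5 codons = 4 aa. → 4 amino acids.

4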